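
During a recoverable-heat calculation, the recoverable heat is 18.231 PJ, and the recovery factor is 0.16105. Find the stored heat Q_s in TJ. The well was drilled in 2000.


Q_s = Q_rec / RF
Q_s = 18.231 / 0.16105
Q_s = 113.2009 PJ
Convert: 113.2009 PJ * 1000.0 = 1.1320e+05 TJ
Q_s = 1.1320e+05 TJ


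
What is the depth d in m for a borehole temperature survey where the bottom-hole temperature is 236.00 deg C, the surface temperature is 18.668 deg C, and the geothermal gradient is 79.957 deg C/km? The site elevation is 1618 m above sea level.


d = (T_d - T_surf) / grad * 1000
d = (236.00 - 18.668) / 79.957 * 1000
d = 2718.1 m


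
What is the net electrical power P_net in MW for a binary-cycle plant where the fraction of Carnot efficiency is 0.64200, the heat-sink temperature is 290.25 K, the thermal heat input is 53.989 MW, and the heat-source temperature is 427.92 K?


Step 1: eta = (1 - Tc/Th)*f = (1 - 290.25/427.92)*0.642 = 0.2065436
Step 2: P_net = eta * Q_in = 0.2065436 * 53.989 = 11.151 MW
P_net = 11.151 MW


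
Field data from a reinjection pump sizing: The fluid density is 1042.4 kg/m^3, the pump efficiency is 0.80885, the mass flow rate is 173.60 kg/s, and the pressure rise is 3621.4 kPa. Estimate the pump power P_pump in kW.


P_pump = mdot * dP / (rho * eta)
P_pump = 173.60 * 3621.4 / (1042.4 * 0.80885)
P_pump = 745.63 kW


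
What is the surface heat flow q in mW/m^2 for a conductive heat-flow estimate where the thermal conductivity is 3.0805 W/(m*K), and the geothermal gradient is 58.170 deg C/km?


q = k * grad / 1000
q = 3.0805 * 58.170 / 1000
q = 0.1791927 W/m^2
Convert: 0.1791927 W/m^2 * 1000.0 = 179.19 mW/m^2
q = 179.19 mW/m^2


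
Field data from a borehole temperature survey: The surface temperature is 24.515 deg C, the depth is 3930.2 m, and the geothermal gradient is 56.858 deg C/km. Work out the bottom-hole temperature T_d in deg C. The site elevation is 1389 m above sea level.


T_d = T_surf + grad * d / 1000
T_d = 24.515 + 56.858 * 3930.2 / 1000
T_d = 247.98 deg C


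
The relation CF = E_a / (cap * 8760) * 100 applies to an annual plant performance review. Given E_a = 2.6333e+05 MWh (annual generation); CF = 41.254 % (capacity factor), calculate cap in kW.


cap = E_a / (CF/100 * 8760)
cap = 2.6333e+05 / (41.254/100 * 8760)
cap = 72.86688 MW
Convert: 72.86688 MW * 1000.0 = 72867 kW
cap = 72867 kW


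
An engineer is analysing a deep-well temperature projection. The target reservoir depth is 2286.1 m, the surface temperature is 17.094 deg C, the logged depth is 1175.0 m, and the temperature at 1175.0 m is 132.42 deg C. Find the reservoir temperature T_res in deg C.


Step 1: grad = (T_d1 - T_surf)/d1 * 1000 = (132.42 - 17.094)/1175.0 * 1000 = 98.14979 deg C/km
Step 2: T_res = T_surf + grad*d2/1000 = 17.094 + 98.14979*2286.1/1000 = 241.47 deg C
T_res = 241.47 deg C


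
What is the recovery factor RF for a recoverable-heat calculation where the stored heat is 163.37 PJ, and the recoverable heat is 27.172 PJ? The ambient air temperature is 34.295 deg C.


RF = Q_rec / Q_s
RF = 27.172 / 163.37
RF = 0.16632


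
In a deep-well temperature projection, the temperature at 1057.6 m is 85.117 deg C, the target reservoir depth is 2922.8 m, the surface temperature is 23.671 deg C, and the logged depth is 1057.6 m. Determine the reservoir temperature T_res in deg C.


Step 1: grad = (T_d1 - T_surf)/d1 * 1000 = (85.117 - 23.671)/1057.6 * 1000 = 58.09947 deg C/km
Step 2: T_res = T_surf + grad*d2/1000 = 23.671 + 58.09947*2922.8/1000 = 193.48 deg C
T_res = 193.48 deg C


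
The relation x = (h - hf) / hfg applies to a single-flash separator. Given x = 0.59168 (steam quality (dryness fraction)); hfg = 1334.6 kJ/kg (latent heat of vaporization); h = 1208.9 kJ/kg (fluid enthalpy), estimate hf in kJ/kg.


hf = h - x * hfg
hf = 1208.9 - 0.59168 * 1334.6
hf = 419.24 kJ/kg


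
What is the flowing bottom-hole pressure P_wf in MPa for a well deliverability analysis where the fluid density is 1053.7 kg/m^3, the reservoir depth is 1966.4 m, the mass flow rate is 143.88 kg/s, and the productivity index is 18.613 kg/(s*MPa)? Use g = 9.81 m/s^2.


Step 1: P_i = rho*g*h/1e6 = 1053.7*9.81*1966.4/1e6 = 20.32628 MPa
Step 2: P_wf = P_i - mdot/PI = 20.32628 - 143.88/18.613 = 12.596 MPa
P_wf = 12.596 MPa


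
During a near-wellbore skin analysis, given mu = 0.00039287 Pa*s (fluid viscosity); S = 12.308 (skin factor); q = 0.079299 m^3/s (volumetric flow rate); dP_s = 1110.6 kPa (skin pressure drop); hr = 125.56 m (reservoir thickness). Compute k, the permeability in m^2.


k = S*q*mu / (2*pi*dP_s*1000*hr)
k = 12.308*0.079299*0.00039287 / (2*pi*1110.6*1000*125.56)
k = 4.3764e-13 m^2


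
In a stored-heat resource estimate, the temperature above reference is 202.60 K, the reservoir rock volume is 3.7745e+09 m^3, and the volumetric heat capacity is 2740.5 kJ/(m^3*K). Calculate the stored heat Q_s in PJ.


Q_s = Vr * rhoc * dT / 1e12
Q_s = 3.7745e+09 * 2740.5 * 202.60 / 1e12
Q_s = 2095.7 PJ


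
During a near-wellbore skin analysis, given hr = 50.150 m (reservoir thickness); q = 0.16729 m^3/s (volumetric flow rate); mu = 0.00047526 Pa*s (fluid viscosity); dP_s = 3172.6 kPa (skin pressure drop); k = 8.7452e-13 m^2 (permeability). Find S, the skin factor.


S = dP_s * 1000 * 2*pi*k*hr / (q*mu)
S = 3172.6 * 1000 * 2*pi*8.7452e-13*50.150 / (0.16729*0.00047526)
S = 10.996


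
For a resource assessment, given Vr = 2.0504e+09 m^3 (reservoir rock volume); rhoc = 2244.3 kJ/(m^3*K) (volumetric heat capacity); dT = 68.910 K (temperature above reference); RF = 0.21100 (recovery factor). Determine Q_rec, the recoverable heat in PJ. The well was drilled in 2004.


Step 1: Q_s = Vr*rhoc*dT/1e12 = 2.0504e+09*2244.3*68.91/1e12 = 317.1040 PJ
Step 2: Q_rec = Q_s * RF = 317.1040 * 0.211 = 66.909 PJ
Q_rec = 66.909 PJ


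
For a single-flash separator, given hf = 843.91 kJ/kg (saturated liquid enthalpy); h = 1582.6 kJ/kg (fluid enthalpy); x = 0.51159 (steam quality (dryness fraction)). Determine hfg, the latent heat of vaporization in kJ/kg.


hfg = (h - hf) / x
hfg = (1582.6 - 843.91) / 0.51159
hfg = 1443.9 kJ/kg


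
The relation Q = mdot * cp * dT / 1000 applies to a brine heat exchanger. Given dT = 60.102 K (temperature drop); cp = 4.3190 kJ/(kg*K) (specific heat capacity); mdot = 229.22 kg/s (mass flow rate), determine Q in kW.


Q = mdot * cp * dT / 1000
Q = 229.22 * 4.3190 * 60.102 / 1000
Q = 59.50105 MW
Convert: 59.50105 MW * 1000.0 = 59501 kW
Q = 59501 kW


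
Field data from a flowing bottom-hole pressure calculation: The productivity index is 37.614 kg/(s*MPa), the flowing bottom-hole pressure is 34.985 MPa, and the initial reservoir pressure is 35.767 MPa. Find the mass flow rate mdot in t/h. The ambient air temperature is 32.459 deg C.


mdot = (P_i - P_wf) * PI
mdot = (35.767 - 34.985) * 37.614
mdot = 29.41415 kg/s
Convert: 29.41415 kg/s * 3.6 = 105.89 t/h
mdot = 105.89 t/h


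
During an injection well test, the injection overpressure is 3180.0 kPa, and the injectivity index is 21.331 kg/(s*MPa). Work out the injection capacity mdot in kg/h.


mdot = II * dP / 1000
mdot = 21.331 * 3180.0 / 1000
mdot = 67.83258 kg/s
Convert: 67.83258 kg/s * 3600.0 = 2.4420e+05 kg/h
mdot = 2.4420e+05 kg/h


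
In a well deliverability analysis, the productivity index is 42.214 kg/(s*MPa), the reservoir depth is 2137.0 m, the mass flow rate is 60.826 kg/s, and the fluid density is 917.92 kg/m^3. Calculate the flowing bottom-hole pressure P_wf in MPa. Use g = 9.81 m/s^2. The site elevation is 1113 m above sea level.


Step 1: P_i = rho*g*h/1e6 = 917.92*9.81*2137.0/1e6 = 19.24325 MPa
Step 2: P_wf = P_i - mdot/PI = 19.24325 - 60.826/42.214 = 17.802 MPa
P_wf = 17.802 MPa


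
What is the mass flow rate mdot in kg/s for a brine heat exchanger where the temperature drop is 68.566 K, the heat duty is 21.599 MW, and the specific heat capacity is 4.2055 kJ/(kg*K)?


mdot = Q * 1000 / (cp * dT)
mdot = 21.599 * 1000 / (4.2055 * 68.566)
mdot = 74.904 kg/s


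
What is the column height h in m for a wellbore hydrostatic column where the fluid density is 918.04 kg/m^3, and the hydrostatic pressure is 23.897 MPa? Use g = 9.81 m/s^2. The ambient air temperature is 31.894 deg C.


h = P * 1e6 / (g * rho)
h = 23.897 * 1e6 / (9.81 * 918.04)
h = 2653.5 m


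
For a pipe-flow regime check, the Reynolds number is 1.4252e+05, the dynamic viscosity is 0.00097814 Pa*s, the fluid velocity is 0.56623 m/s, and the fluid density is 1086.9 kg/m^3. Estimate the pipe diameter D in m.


D = Re * mu / (rho * vel)
D = 1.4252e+05 * 0.00097814 / (1086.9 * 0.56623)
D = 0.22651 m


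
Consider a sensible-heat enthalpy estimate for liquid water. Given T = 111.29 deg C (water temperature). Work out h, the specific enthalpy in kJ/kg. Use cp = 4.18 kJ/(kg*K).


h = cp * T
h = 4.18 * 111.29
h = 465.19 kJ/kg


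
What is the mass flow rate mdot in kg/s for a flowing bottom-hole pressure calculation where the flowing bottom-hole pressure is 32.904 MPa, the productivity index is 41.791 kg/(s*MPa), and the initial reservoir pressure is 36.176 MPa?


mdot = (P_i - P_wf) * PI
mdot = (36.176 - 32.904) * 41.791
mdot = 136.74 kg/s


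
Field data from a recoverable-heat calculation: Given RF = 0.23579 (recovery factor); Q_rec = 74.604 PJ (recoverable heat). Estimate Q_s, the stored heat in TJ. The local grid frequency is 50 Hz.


Q_s = Q_rec / RF
Q_s = 74.604 / 0.23579
Q_s = 316.4002 PJ
Convert: 316.4002 PJ * 1000.0 = 3.1640e+05 TJ
Q_s = 3.1640e+05 TJ


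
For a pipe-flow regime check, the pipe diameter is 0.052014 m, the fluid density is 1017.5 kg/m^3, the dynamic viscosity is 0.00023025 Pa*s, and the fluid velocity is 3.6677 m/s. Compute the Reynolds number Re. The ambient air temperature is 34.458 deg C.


Re = rho * vel * D / mu
Re = 1017.5 * 3.6677 * 0.052014 / 0.00023025
Re = 8.4304e+05


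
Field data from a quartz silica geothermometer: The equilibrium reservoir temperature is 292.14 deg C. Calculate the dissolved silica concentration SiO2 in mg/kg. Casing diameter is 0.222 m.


SiO2 = 10^(5.19 - 1309/(T_eq + 273.15))
SiO2 = 10^(5.19 - 1309/(292.14 + 273.15))
SiO2 = 748.81 mg/kg


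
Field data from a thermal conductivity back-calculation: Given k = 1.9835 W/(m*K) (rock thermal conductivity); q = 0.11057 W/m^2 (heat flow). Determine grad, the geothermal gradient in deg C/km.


grad = q / k * 1000
grad = 0.11057 / 1.9835 * 1000
grad = 55.745 deg C/km


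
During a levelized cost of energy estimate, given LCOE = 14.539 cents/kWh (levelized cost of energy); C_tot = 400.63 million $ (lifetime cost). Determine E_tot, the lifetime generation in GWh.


E_tot = C_tot / LCOE * 100
E_tot = 400.63 / 14.539 * 100
E_tot = 2755.6 GWh


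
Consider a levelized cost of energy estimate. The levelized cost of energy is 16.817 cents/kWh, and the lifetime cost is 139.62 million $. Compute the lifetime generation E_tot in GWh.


E_tot = C_tot / LCOE * 100
E_tot = 139.62 / 16.817 * 100
E_tot = 830.23 GWh


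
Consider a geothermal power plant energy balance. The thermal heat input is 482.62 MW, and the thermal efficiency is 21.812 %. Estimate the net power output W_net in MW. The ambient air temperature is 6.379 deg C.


W_net = eta / 100 * Q_in
W_net = 21.812 / 100 * 482.62
W_net = 105.27 MW


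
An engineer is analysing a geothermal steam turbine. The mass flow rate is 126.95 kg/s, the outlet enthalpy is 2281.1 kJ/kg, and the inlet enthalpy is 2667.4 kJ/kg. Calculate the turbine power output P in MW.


P = mdot * (h_in - h_out) / 1000
P = 126.95 * (2667.4 - 2281.1) / 1000
P = 49.041 MW


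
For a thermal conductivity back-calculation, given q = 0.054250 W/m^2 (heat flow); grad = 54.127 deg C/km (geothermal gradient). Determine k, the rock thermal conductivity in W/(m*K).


k = q / (grad / 1000)
k = 0.054250 / (54.127 / 1000)
k = 1.0023 W/(m*K)


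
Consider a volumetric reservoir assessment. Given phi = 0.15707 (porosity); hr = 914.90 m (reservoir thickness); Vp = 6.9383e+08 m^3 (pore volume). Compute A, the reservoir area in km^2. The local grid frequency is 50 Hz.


A = Vp / (1e6 * hr * phi)
A = 6.9383e+08 / (1e6 * 914.90 * 0.15707)
A = 4.8282 km^2


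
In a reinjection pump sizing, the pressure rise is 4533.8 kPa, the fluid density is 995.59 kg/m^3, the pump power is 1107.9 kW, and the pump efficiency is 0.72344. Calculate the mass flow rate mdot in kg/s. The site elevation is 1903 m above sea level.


mdot = P_pump * rho * eta / dP
mdot = 1107.9 * 995.59 * 0.72344 / 4533.8
mdot = 176.00 kg/s


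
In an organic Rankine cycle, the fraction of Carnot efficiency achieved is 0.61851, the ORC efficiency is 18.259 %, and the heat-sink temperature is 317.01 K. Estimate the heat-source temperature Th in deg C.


Th = Tc / (1 - (eta_orc/100)/f)
Th = 317.01 / (1 - (18.259/100)/0.61851)
Th = 449.7932 K
Convert to deg C: 449.7932 - 273.15 = 176.64 deg C
Th = 176.64 deg C


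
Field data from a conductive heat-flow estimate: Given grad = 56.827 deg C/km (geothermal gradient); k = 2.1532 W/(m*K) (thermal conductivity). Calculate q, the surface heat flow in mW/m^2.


q = k * grad / 1000
q = 2.1532 * 56.827 / 1000
q = 0.1223599 W/m^2
Convert: 0.1223599 W/m^2 * 1000.0 = 122.36 mW/m^2
q = 122.36 mW/m^2


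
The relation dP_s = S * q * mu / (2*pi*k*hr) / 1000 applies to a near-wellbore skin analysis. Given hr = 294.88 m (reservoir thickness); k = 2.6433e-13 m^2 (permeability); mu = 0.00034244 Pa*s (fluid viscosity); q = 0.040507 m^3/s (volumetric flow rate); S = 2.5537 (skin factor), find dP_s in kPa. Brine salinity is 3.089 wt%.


dP_s = S * q * mu / (2*pi*k*hr) / 1000
dP_s = 2.5537 * 0.040507 * 0.00034244 / (2*pi*2.6433e-13*294.88) / 1000
dP_s = 72.329 kPa


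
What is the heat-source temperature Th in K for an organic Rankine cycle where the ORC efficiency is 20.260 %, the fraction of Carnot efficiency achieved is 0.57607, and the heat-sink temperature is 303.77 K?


Th = Tc / (1 - (eta_orc/100)/f)
Th = 303.77 / (1 - (20.260/100)/0.57607)
Th = 468.56 K


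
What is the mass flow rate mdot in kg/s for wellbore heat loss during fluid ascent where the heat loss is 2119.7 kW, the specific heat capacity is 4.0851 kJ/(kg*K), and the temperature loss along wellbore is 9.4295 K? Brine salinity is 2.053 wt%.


mdot = Q_loss / (cp * dT)
mdot = 2119.7 / (4.0851 * 9.4295)
mdot = 55.028 kg/s


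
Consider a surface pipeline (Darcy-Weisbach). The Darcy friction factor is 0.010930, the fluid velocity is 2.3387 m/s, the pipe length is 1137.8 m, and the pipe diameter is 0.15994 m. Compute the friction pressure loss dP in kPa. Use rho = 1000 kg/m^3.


dP = f * (L/D) * (rho*vel^2/2) / 1000
dP = 0.010930 * (1137.8/0.15994) * (1000*2.3387^2/2) / 1000
dP = 212.64 kPa


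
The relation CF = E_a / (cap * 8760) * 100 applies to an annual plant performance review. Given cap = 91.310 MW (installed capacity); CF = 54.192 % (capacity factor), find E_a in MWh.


E_a = CF / 100 * cap * 8760
E_a = 54.192 / 100 * 91.310 * 8760
E_a = 4.3347e+05 MWh


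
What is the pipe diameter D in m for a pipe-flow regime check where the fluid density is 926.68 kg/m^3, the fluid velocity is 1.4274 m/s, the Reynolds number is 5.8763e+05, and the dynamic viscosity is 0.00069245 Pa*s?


D = Re * mu / (rho * vel)
D = 5.8763e+05 * 0.00069245 / (926.68 * 1.4274)
D = 0.30762 m


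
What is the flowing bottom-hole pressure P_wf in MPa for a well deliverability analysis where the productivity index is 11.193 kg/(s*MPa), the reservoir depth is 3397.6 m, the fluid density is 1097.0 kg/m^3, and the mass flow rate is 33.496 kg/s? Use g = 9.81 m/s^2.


Step 1: P_i = rho*g*h/1e6 = 1097.0*9.81*3397.6/1e6 = 36.56351 MPa
Step 2: P_wf = P_i - mdot/PI = 36.56351 - 33.496/11.193 = 33.571 MPa
P_wf = 33.571 MPa


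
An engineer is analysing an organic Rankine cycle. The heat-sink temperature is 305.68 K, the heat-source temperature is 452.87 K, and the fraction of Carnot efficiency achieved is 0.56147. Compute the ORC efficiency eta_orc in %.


eta_orc = (1 - Tc/Th) * f * 100
eta_orc = (1 - 305.68/452.87) * 0.56147 * 100
eta_orc = 18.249 %


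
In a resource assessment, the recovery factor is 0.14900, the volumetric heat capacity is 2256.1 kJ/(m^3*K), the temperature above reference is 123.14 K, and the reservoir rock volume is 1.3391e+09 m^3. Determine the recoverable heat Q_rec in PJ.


Step 1: Q_s = Vr*rhoc*dT/1e12 = 1.3391e+09*2256.1*123.14/1e12 = 372.0236 PJ
Step 2: Q_rec = Q_s * RF = 372.0236 * 0.149 = 55.432 PJ
Q_rec = 55.432 PJ


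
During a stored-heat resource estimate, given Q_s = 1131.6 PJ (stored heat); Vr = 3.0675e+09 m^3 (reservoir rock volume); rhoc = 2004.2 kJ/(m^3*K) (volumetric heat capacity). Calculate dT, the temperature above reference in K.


dT = Q_s * 1e12 / (Vr * rhoc)
dT = 1131.6 * 1e12 / (3.0675e+09 * 2004.2)
dT = 184.06 K


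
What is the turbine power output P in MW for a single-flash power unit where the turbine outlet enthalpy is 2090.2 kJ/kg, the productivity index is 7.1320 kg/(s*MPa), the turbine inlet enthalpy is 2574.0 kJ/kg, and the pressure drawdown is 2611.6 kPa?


Step 1: mdot = PI * dP / 1000 = 7.132 * 2611.6 / 1000 = 18.62593 kg/s
Step 2: P = mdot*(h_in - h_out)/1000 = 18.62593*(2574.0 - 2090.2)/1000 = 9.0112 MW
P = 9.0112 MW


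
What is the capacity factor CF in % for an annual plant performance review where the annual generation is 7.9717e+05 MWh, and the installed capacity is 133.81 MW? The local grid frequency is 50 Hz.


CF = E_a / (cap * 8760) * 100
CF = 7.9717e+05 / (133.81 * 8760) * 100
CF = 68.008 %


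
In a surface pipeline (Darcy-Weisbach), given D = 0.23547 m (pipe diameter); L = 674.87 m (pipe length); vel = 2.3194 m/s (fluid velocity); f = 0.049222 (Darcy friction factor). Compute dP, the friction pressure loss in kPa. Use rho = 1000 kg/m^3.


dP = f * (L/D) * (rho*vel^2/2) / 1000
dP = 0.049222 * (674.87/0.23547) * (1000*2.3194^2/2) / 1000
dP = 379.46 kPa


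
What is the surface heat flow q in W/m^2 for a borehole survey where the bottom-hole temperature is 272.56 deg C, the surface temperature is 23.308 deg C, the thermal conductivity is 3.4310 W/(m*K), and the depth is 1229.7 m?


Step 1: grad = (T_d - T_surf)/d * 1000 = (272.56 - 23.308)/1229.7 * 1000 = 202.6933 deg C/km
Step 2: q = k * grad / 1000 = 3.431 * 202.6933 / 1000 = 0.69544 W/m^2
q = 0.69544 W/m^2


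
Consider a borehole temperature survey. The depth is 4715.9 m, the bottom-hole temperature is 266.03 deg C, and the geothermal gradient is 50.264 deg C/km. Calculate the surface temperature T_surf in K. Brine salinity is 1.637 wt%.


T_surf = T_d - grad * d / 1000
T_surf = 266.03 - 50.264 * 4715.9 / 1000
T_surf = 28.99000 deg C
Convert to K: 28.99000 + 273.15 = 302.14 K
T_surf = 302.14 K


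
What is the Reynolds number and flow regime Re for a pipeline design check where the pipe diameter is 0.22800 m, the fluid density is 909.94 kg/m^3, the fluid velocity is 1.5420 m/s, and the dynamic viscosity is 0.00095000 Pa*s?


Step 1: Re = rho*vel*D/mu = 909.94*1.542*0.228/0.00095 = 3.3675e+05
Step 2: Re = 3.3675e+05 > 4000, so flow is turbulent.
Re = 3.3675e+05 (turbulent)


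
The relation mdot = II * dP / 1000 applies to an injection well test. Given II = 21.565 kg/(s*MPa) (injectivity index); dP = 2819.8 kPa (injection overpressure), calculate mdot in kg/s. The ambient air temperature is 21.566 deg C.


mdot = II * dP / 1000
mdot = 21.565 * 2819.8 / 1000
mdot = 60.809 kg/s


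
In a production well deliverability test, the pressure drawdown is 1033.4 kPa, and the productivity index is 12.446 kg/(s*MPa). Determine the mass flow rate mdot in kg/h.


mdot = PI * dP / 1000
mdot = 12.446 * 1033.4 / 1000
mdot = 12.86170 kg/s
Convert: 12.86170 kg/s * 3600.0 = 46302 kg/h
mdot = 46302 kg/h


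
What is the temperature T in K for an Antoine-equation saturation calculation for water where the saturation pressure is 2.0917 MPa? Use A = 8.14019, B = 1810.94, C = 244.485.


T = B / (A - log10(P_sat * 760 / 0.101325)) - C
T = 1810.94 / (8.14019 - log10(2.0917 * 760 / 0.101325)) - 244.485
T = 214.6092 deg C
Convert to K: 214.6092 + 273.15 = 487.76 K
T = 487.76 K


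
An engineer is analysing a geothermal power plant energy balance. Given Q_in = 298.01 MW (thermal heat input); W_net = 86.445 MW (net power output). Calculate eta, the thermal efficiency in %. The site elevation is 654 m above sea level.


eta = W_net / Q_in * 100
eta = 86.445 / 298.01 * 100
eta = 29.007 %


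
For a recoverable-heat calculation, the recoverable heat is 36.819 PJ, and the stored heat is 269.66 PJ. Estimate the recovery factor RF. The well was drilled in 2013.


RF = Q_rec / Q_s
RF = 36.819 / 269.66
RF = 0.13654


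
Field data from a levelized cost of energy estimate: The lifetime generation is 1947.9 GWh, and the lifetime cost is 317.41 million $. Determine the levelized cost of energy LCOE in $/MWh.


LCOE = C_tot / E_tot * 100
LCOE = 317.41 / 1947.9 * 100
LCOE = 16.29498 cents/kWh
Convert: 16.29498 cents/kWh * 10.0 = 162.95 $/MWh
LCOE = 162.95 $/MWh


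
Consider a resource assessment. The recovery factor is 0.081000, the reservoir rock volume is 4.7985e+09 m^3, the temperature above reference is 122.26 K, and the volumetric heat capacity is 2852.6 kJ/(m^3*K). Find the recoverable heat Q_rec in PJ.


Step 1: Q_s = Vr*rhoc*dT/1e12 = 4.7985e+09*2852.6*122.26/1e12 = 1673.519 PJ
Step 2: Q_rec = Q_s * RF = 1673.519 * 0.081 = 135.56 PJ
Q_rec = 135.56 PJ


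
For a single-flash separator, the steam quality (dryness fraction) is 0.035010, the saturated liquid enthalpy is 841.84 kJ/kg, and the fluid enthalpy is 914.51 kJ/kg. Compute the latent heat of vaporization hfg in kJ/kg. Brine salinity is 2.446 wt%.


hfg = (h - hf) / x
hfg = (914.51 - 841.84) / 0.035010
hfg = 2075.7 kJ/kg


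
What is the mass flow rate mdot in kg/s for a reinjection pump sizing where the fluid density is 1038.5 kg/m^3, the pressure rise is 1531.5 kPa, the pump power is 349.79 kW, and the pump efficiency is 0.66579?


mdot = P_pump * rho * eta / dP
mdot = 349.79 * 1038.5 * 0.66579 / 1531.5
mdot = 157.92 kg/s


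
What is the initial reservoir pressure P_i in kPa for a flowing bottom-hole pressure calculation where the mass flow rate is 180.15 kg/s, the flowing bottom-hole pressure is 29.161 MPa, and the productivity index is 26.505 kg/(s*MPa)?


P_i = P_wf + mdot / PI
P_i = 29.161 + 180.15 / 26.505
P_i = 35.95783 MPa
Convert: 35.95783 MPa * 1000.0 = 35958 kPa
P_i = 35958 kPa


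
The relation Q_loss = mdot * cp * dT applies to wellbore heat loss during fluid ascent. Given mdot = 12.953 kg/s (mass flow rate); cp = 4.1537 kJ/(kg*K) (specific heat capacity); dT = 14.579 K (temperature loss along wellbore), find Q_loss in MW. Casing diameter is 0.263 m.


Q_loss = mdot * cp * dT
Q_loss = 12.953 * 4.1537 * 14.579
Q_loss = 784.3921 kW
Convert: 784.3921 kW * 0.001 = 0.78439 MW
Q_loss = 0.78439 MW


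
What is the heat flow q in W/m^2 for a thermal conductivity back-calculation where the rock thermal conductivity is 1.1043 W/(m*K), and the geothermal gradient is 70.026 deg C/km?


q = k * grad / 1000
q = 1.1043 * 70.026 / 1000
q = 0.077330 W/m^2


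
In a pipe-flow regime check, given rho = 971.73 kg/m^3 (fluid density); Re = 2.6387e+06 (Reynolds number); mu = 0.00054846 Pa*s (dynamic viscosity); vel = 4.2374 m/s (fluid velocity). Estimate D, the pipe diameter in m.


D = Re * mu / (rho * vel)
D = 2.6387e+06 * 0.00054846 / (971.73 * 4.2374)
D = 0.35147 m


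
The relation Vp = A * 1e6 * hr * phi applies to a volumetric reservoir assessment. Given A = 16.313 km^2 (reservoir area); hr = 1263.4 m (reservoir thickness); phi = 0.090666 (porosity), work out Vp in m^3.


Vp = A * 1e6 * hr * phi
Vp = 16.313 * 1e6 * 1263.4 * 0.090666
Vp = 1.8686e+09 m^3


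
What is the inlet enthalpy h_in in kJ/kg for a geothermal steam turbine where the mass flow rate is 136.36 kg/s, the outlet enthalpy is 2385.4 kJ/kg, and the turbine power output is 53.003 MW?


h_in = h_out + P * 1000 / mdot
h_in = 2385.4 + 53.003 * 1000 / 136.36
h_in = 2774.1 kJ/kg


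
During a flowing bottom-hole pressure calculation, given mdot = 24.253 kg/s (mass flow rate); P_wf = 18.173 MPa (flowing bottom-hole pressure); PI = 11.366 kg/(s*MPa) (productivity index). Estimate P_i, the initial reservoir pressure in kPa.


P_i = P_wf + mdot / PI
P_i = 18.173 + 24.253 / 11.366
P_i = 20.30682 MPa
Convert: 20.30682 MPa * 1000.0 = 20307 kPa
P_i = 20307 kPa


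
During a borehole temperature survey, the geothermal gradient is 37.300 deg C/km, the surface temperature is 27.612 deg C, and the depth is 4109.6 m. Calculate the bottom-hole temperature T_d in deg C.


T_d = T_surf + grad * d / 1000
T_d = 27.612 + 37.300 * 4109.6 / 1000
T_d = 180.90 deg C


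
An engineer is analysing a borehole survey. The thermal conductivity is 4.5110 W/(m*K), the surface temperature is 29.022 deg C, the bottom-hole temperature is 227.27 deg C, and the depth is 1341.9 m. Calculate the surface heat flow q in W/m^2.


Step 1: grad = (T_d - T_surf)/d * 1000 = (227.27 - 29.022)/1341.9 * 1000 = 147.7368 deg C/km
Step 2: q = k * grad / 1000 = 4.511 * 147.7368 / 1000 = 0.66644 W/m^2
q = 0.66644 W/m^2


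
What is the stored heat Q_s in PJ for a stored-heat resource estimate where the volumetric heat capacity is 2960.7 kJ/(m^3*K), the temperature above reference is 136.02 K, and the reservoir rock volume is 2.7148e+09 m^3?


Q_s = Vr * rhoc * dT / 1e12
Q_s = 2.7148e+09 * 2960.7 * 136.02 / 1e12
Q_s = 1093.3 PJ


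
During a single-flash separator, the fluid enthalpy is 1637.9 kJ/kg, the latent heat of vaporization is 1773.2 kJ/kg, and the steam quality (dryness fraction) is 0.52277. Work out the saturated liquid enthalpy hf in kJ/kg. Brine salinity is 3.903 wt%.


hf = h - x * hfg
hf = 1637.9 - 0.52277 * 1773.2
hf = 710.92 kJ/kg


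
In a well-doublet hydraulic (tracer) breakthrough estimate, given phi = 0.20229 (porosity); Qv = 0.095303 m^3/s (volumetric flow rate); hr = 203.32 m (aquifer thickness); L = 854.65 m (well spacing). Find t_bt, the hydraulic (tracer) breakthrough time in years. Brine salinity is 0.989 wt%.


t_bt = pi * hr * phi * L^2 / (3 * Qv) / (365.25*86400)
t_bt = pi * 203.32 * 0.20229 * 854.65^2 / (3 * 0.095303) / (365.25*86400)
t_bt = 10.460 years


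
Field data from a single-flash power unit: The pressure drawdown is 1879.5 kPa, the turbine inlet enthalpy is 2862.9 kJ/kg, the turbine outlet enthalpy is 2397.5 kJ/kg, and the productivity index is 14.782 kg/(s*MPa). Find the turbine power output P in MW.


Step 1: mdot = PI * dP / 1000 = 14.782 * 1879.5 / 1000 = 27.78277 kg/s
Step 2: P = mdot*(h_in - h_out)/1000 = 27.78277*(2862.9 - 2397.5)/1000 = 12.930 MW
P = 12.930 MW


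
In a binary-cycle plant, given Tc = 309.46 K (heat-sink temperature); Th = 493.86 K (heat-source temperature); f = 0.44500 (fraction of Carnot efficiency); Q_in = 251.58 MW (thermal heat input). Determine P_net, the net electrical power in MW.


Step 1: eta = (1 - Tc/Th)*f = (1 - 309.46/493.86)*0.445 = 0.1661564
Step 2: P_net = eta * Q_in = 0.1661564 * 251.58 = 41.802 MW
P_net = 41.802 MW


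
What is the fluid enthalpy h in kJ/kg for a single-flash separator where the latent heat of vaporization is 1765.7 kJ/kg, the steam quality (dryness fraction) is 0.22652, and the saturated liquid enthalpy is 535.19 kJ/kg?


h = hf + x * hfg
h = 535.19 + 0.22652 * 1765.7
h = 935.16 kJ/kg


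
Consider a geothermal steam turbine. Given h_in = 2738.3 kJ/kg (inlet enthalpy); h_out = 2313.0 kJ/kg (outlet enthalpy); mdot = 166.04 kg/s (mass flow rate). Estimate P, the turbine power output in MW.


P = mdot * (h_in - h_out) / 1000
P = 166.04 * (2738.3 - 2313.0) / 1000
P = 70.617 MW


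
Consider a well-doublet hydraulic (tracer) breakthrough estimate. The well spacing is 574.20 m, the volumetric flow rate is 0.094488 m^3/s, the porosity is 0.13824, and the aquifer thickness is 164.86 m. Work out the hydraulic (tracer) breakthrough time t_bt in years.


t_bt = pi * hr * phi * L^2 / (3 * Qv) / (365.25*86400)
t_bt = pi * 164.86 * 0.13824 * 574.20^2 / (3 * 0.094488) / (365.25*86400)
t_bt = 2.6389 years


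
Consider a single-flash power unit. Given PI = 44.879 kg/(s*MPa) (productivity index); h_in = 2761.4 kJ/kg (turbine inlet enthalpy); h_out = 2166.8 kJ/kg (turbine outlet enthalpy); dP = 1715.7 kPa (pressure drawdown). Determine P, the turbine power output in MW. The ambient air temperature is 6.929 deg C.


Step 1: mdot = PI * dP / 1000 = 44.879 * 1715.7 / 1000 = 76.99890 kg/s
Step 2: P = mdot*(h_in - h_out)/1000 = 76.99890*(2761.4 - 2166.8)/1000 = 45.784 MW
P = 45.784 MW


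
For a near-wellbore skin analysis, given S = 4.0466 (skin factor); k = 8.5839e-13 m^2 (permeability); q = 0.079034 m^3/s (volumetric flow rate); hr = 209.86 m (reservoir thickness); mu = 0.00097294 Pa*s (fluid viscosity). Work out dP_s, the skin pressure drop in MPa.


dP_s = S * q * mu / (2*pi*k*hr) / 1000
dP_s = 4.0466 * 0.079034 * 0.00097294 / (2*pi*8.5839e-13*209.86) / 1000
dP_s = 274.9135 kPa
Convert: 274.9135 kPa * 0.001 = 0.27491 MPa
dP_s = 0.27491 MPa


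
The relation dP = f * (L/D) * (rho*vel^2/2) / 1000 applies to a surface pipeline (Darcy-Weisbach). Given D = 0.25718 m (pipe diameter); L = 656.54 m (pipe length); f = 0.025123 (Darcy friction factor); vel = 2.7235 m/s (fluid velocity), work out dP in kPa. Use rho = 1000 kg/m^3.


dP = f * (L/D) * (rho*vel^2/2) / 1000
dP = 0.025123 * (656.54/0.25718) * (1000*2.7235^2/2) / 1000
dP = 237.86 kPa


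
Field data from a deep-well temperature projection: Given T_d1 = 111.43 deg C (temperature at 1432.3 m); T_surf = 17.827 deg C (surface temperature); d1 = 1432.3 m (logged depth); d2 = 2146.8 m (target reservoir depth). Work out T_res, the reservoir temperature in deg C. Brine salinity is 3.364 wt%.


Step 1: grad = (T_d1 - T_surf)/d1 * 1000 = (111.43 - 17.827)/1432.3 * 1000 = 65.35153 deg C/km
Step 2: T_res = T_surf + grad*d2/1000 = 17.827 + 65.35153*2146.8/1000 = 158.12 deg C
T_res = 158.12 deg C


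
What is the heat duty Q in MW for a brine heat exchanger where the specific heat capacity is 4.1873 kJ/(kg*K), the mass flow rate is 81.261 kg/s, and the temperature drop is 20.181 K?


Q = mdot * cp * dT / 1000
Q = 81.261 * 4.1873 * 20.181 / 1000
Q = 6.8669 MW


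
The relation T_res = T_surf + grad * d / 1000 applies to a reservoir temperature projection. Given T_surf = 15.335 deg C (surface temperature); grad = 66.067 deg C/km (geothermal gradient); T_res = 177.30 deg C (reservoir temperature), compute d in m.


d = (T_res - T_surf) / grad * 1000
d = (177.30 - 15.335) / 66.067 * 1000
d = 2451.5 m


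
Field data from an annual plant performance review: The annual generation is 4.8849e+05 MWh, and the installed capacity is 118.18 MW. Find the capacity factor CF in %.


CF = E_a / (cap * 8760) * 100
CF = 4.8849e+05 / (118.18 * 8760) * 100
CF = 47.185 %


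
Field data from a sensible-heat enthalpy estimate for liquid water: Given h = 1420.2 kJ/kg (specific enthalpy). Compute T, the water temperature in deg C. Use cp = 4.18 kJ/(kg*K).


T = h / cp
T = 1420.2 / 4.18
T = 339.76 deg C


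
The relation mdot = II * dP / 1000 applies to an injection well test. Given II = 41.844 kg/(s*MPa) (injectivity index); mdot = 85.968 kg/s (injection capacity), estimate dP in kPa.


dP = mdot * 1000 / II
dP = 85.968 * 1000 / 41.844
dP = 2054.5 kPa


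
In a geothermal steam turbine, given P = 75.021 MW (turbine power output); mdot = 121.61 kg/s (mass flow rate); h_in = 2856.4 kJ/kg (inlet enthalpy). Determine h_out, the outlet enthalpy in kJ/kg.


h_out = h_in - P * 1000 / mdot
h_out = 2856.4 - 75.021 * 1000 / 121.61
h_out = 2239.5 kJ/kg


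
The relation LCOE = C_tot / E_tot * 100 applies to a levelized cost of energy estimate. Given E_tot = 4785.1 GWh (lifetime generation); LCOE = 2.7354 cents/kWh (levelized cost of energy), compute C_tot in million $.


C_tot = LCOE / 100 * E_tot
C_tot = 2.7354 / 100 * 4785.1
C_tot = 130.89 million $


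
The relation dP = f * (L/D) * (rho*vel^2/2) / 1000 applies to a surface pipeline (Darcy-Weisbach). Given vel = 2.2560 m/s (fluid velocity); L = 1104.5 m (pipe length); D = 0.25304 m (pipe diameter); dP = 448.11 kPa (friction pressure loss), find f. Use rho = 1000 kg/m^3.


f = dP*1000 / ((L/D)*(rho*vel^2/2))
f = 448.11*1000 / ((1104.5/0.25304)*(1000*2.2560^2/2))
f = 0.040342


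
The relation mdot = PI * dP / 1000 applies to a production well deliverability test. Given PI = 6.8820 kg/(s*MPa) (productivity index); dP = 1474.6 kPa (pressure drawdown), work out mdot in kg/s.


mdot = PI * dP / 1000
mdot = 6.8820 * 1474.6 / 1000
mdot = 10.148 kg/s


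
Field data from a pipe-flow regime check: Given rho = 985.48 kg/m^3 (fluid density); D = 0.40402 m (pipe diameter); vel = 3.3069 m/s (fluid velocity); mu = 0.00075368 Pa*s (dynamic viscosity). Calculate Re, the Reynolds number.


Re = rho * vel * D / mu
Re = 985.48 * 3.3069 * 0.40402 / 0.00075368
Re = 1.7470e+06


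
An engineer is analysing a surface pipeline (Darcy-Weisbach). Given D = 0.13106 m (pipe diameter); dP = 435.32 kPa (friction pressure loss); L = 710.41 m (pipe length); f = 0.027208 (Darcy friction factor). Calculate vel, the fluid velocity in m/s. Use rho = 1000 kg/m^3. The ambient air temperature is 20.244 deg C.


vel = sqrt(dP*1000*2*D / (f*L*rho))
vel = sqrt(435.32*1000*2*0.13106 / (0.027208*710.41*1000))
vel = 2.4297 m/s


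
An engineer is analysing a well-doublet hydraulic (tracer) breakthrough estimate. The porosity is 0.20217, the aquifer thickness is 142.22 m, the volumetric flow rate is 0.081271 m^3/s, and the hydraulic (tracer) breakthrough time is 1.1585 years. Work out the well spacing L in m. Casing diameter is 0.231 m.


L = sqrt(t_bt*365.25*86400*3*Qv / (pi*hr*phi))
L = sqrt(1.1585*365.25*86400*3*0.081271 / (pi*142.22*0.20217))
L = 314.13 m


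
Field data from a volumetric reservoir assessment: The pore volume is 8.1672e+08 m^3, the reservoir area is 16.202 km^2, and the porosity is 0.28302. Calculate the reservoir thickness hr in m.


hr = Vp / (A * 1e6 * phi)
hr = 8.1672e+08 / (16.202 * 1e6 * 0.28302)
hr = 178.11 m


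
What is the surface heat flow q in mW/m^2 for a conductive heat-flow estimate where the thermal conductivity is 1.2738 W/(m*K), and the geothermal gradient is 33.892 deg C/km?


q = k * grad / 1000
q = 1.2738 * 33.892 / 1000
q = 0.04317163 W/m^2
Convert: 0.04317163 W/m^2 * 1000.0 = 43.172 mW/m^2
q = 43.172 mW/m^2


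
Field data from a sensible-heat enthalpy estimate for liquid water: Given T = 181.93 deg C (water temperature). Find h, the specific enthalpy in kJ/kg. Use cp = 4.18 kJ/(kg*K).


h = cp * T
h = 4.18 * 181.93
h = 760.47 kJ/kg


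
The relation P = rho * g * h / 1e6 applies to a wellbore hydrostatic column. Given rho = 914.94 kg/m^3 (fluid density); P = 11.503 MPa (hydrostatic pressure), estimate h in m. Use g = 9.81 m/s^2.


h = P * 1e6 / (g * rho)
h = 11.503 * 1e6 / (9.81 * 914.94)
h = 1281.6 m


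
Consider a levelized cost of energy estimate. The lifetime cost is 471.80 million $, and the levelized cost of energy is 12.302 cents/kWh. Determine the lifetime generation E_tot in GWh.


E_tot = C_tot / LCOE * 100
E_tot = 471.80 / 12.302 * 100
E_tot = 3835.1 GWh


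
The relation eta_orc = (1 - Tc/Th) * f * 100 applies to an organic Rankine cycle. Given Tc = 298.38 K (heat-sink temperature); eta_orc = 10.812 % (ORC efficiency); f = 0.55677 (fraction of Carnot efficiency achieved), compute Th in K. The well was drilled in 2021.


Th = Tc / (1 - (eta_orc/100)/f)
Th = 298.38 / (1 - (10.812/100)/0.55677)
Th = 370.29 K


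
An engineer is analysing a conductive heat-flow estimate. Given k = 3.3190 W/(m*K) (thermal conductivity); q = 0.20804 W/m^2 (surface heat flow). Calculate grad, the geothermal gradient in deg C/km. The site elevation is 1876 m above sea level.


grad = q * 1000 / k
grad = 0.20804 * 1000 / 3.3190
grad = 62.682 deg C/km


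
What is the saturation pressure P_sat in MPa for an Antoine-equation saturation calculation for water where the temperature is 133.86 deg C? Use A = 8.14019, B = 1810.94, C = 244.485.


P_sat = 10^(A - B/(C + T)) / 760 * 0.101325
P_sat = 10^(8.14019 - 1810.94/(244.485 + 133.86)) / 760 * 0.101325
P_sat = 0.30103 MPa


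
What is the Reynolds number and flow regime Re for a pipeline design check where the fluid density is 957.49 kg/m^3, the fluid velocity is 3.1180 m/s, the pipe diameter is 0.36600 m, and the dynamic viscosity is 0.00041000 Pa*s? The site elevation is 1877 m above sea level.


Step 1: Re = rho*vel*D/mu = 957.49*3.118*0.366/0.00041 = 2.6651e+06
Step 2: Re = 2.6651e+06 > 4000, so flow is turbulent.
Re = 2.6651e+06 (turbulent)


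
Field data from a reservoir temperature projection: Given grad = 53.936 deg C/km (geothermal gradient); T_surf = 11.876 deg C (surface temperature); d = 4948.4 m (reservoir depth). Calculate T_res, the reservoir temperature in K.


T_res = T_surf + grad * d / 1000
T_res = 11.876 + 53.936 * 4948.4 / 1000
T_res = 278.7729 deg C
Convert to K: 278.7729 + 273.15 = 551.92 K
T_res = 551.92 K


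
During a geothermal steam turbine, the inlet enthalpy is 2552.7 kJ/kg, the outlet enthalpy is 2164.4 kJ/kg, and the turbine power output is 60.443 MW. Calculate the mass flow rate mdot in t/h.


mdot = P * 1000 / (h_in - h_out)
mdot = 60.443 * 1000 / (2552.7 - 2164.4)
mdot = 155.6606 kg/s
Convert: 155.6606 kg/s * 3.6 = 560.38 t/h
mdot = 560.38 t/h


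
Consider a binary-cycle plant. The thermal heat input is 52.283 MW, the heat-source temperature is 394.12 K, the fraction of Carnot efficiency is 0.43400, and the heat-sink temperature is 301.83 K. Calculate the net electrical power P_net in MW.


Step 1: eta = (1 - Tc/Th)*f = (1 - 301.83/394.12)*0.434 = 0.1016286
Step 2: P_net = eta * Q_in = 0.1016286 * 52.283 = 5.3134 MW
P_net = 5.3134 MW


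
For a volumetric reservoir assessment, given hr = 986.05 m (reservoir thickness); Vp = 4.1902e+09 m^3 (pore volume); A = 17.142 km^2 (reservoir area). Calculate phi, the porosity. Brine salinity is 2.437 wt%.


phi = Vp / (A * 1e6 * hr)
phi = 4.1902e+09 / (17.142 * 1e6 * 986.05)
phi = 0.24790


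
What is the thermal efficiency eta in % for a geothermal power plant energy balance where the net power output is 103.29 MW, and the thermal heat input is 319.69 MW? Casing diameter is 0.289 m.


eta = W_net / Q_in * 100
eta = 103.29 / 319.69 * 100
eta = 32.309 %


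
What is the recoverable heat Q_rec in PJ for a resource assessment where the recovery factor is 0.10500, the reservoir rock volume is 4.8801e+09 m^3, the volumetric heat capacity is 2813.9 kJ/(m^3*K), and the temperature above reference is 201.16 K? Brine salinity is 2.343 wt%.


Step 1: Q_s = Vr*rhoc*dT/1e12 = 4.8801e+09*2813.9*201.16/1e12 = 2762.352 PJ
Step 2: Q_rec = Q_s * RF = 2762.352 * 0.105 = 290.05 PJ
Q_rec = 290.05 PJ


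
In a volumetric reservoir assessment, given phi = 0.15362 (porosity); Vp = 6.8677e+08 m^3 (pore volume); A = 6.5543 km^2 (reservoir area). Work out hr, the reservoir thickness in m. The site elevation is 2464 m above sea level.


hr = Vp / (A * 1e6 * phi)
hr = 6.8677e+08 / (6.5543 * 1e6 * 0.15362)
hr = 682.08 m


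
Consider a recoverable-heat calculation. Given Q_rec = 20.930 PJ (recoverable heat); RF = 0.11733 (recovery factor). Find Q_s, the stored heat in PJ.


Q_s = Q_rec / RF
Q_s = 20.930 / 0.11733
Q_s = 178.39 PJ


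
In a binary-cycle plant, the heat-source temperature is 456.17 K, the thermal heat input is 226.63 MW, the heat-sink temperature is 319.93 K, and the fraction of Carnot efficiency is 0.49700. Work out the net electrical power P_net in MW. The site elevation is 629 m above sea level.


Step 1: eta = (1 - Tc/Th)*f = (1 - 319.93/456.17)*0.497 = 0.1484343
Step 2: P_net = eta * Q_in = 0.1484343 * 226.63 = 33.640 MW
P_net = 33.640 MW
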